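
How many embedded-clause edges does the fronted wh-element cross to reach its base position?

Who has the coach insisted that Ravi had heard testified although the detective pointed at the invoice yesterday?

"who" is extracted from the subject of "testified".
Boundaries crossed, outermost first: [that], [Ø] — 2 in total.

2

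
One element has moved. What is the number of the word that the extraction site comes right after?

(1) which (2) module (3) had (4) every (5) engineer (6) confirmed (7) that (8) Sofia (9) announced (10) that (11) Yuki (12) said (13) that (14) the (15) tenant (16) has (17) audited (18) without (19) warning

The displaced element is "which module" (word 2).
It is linked across 3 clause boundaries (that → that → that).
It functions as the direct object of "audited", so the gap sits immediately after word 17 ("audited").
Base order: Every engineer had confirmed that Sofia announced that Yuki said that the tenant has audited which module without warning.

17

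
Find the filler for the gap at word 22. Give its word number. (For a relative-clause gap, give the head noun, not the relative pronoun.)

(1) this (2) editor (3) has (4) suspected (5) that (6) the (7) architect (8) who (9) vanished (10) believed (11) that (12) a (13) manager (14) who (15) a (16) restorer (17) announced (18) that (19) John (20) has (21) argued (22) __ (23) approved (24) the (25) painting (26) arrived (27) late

The gap at 22 is the subject of "approved", inside a relative clause.
The relative pronoun is "who" (word 14); it is bound by the head noun immediately before it.
Its filler is the head noun "manager", at word 13.

13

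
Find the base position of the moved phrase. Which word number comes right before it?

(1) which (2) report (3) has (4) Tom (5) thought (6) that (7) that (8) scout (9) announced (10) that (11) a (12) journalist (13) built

13

The displaced element is "which report" (word 2).
It is linked across 2 clause boundaries (that → that).
It functions as the direct object of "built", so the gap sits immediately after word 13 ("built").
Base order: Tom has thought that that scout announced that a journalist built which report.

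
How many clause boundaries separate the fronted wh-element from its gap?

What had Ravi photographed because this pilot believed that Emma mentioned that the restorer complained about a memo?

0

"what" originates inside the matrix clause — no clause boundary is crossed.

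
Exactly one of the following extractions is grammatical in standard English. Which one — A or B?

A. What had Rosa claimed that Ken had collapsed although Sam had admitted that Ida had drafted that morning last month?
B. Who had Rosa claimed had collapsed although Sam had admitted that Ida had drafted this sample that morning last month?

B

In A, the wh-phrase is extracted from inside an adjunct island (introduced by "although"), which blocks movement.
In B, the extraction path crosses only that-complement boundaries, which are transparent.
So B is grammatical.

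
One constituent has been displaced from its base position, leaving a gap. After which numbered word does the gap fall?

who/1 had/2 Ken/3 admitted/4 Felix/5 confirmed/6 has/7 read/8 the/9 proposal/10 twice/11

The displaced element is "who" (word 1).
It is linked across 2 clause boundaries (Ø → Ø).
It functions as the subject of "read", so the gap sits immediately after word 6 ("confirmed").
Base order: Ken had admitted Felix confirmed that who has read the proposal twice.

6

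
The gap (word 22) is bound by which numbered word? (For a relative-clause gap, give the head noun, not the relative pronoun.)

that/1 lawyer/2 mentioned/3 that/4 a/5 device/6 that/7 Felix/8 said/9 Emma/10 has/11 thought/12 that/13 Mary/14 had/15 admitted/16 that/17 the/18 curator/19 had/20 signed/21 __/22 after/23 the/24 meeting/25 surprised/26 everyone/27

6

The gap at 22 is the object of "signed", inside a relative clause.
The relative pronoun is "that" (word 7); it is bound by the head noun immediately before it.
Its filler is the head noun "device", at word 6.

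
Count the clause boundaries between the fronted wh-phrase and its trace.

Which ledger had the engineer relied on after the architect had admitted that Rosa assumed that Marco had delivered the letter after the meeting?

0

"which ledger" originates inside the matrix clause — no clause boundary is crossed.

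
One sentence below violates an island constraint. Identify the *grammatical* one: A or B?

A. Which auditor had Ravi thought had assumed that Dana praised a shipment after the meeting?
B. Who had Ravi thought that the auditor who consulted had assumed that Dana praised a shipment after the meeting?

In B, the wh-phrase is extracted from inside a complex-NP island (relative clause) (introduced by "who"), which blocks movement.
In A, the extraction path crosses only that-complement boundaries, which are transparent.
So A is grammatical.

A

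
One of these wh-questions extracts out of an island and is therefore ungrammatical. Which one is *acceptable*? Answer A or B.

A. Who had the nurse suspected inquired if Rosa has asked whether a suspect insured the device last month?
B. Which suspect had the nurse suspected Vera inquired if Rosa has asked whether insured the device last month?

A

In B, the wh-phrase is extracted from inside a wh-island (introduced by "if"), which blocks movement.
In A, the extraction path crosses only that-complement boundaries, which are transparent.
So A is grammatical.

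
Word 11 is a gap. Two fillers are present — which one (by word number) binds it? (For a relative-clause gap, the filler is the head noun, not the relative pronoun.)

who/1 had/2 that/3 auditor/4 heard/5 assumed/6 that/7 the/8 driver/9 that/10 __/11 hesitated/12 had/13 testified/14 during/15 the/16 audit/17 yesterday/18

The marked gap is inside the relative clause, the subject of "hesitated".
Its filler is the head noun "driver" (via "that"), at word 9.
(The other dependency links word 1 to a gap after word 5.)

9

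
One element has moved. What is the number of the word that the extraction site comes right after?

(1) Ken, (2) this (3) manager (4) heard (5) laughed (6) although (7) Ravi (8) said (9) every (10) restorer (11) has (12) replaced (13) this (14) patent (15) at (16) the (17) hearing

4

The displaced element is "Ken" (word 1).
It is linked across 1 clause boundary (Ø).
It functions as the subject of "laughed", so the gap sits immediately after word 4 ("heard").
Base order: This manager heard that Ken laughed although Ravi said every restorer has replaced this patent at the hearing.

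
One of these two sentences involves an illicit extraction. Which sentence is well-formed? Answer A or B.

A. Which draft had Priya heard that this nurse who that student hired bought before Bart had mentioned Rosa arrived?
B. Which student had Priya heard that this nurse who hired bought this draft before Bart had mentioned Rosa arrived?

A

In B, the wh-phrase is extracted from inside a complex-NP island (relative clause) (introduced by "who"), which blocks movement.
In A, the extraction path crosses only that-complement boundaries, which are transparent.
So A is grammatical.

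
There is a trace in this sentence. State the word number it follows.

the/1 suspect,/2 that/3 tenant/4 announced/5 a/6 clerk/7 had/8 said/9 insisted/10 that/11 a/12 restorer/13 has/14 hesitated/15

9

The displaced element is "the suspect" (word 2).
It is linked across 2 clause boundaries (Ø → Ø).
It functions as the subject of "insisted", so the gap sits immediately after word 9 ("said").
Base order: That tenant announced a clerk had said that the suspect insisted that a restorer has hesitated.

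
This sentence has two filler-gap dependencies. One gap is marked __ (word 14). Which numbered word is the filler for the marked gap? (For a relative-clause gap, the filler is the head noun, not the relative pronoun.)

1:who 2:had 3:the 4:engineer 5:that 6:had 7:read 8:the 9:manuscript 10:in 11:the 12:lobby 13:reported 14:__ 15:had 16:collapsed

1

The marked gap is the subject of "collapsed".
Its filler is the fronted wh-phrase "who", at word 1.
(The other dependency links word 4 to a gap after word 5.)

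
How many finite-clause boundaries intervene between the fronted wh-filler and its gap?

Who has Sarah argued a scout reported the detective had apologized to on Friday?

2

"who" is extracted from the PP object of "apologized".
Boundaries crossed, outermost first: [Ø], [Ø] — 2 in total.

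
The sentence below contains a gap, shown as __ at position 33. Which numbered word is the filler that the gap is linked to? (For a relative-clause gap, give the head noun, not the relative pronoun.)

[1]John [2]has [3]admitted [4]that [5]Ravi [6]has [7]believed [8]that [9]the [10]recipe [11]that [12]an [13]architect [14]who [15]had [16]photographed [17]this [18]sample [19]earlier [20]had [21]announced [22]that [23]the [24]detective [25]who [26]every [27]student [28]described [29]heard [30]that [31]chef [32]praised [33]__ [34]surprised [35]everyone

10

The gap at 33 is the object of "praised", inside a relative clause.
The relative pronoun is "that" (word 11); it is bound by the head noun immediately before it.
Its filler is the head noun "recipe", at word 10.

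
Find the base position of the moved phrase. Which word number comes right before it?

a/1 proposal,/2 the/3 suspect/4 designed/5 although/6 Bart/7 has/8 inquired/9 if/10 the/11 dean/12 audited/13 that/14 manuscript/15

The displaced element is "a proposal" (word 2).
It functions as the direct object of "designed", so the gap sits immediately after word 5 ("designed").
Base order: The suspect designed a proposal although Bart has inquired if the dean audited that manuscript.

5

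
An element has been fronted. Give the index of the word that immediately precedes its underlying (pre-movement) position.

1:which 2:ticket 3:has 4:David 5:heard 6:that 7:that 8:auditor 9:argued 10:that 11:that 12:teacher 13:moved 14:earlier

13

The displaced element is "which ticket" (word 2).
It is linked across 2 clause boundaries (that → that).
It functions as the direct object of "moved", so the gap sits immediately after word 13 ("moved").
Base order: David has heard that that auditor argued that that teacher moved which ticket earlier.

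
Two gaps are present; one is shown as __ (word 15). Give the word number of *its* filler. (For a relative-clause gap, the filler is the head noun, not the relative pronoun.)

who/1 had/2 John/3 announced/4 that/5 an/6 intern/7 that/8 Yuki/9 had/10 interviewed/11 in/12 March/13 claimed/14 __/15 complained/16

1

The marked gap is the subject of "complained".
Its filler is the fronted wh-phrase "who", at word 1.
(The other dependency links word 7 to a gap after word 11.)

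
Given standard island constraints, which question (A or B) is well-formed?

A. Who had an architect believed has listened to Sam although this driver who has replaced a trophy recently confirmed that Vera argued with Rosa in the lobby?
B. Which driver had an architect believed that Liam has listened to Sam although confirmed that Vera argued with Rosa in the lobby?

A

In B, the wh-phrase is extracted from inside an adjunct island (introduced by "although"), which blocks movement.
In A, the extraction path crosses only that-complement boundaries, which are transparent.
So A is grammatical.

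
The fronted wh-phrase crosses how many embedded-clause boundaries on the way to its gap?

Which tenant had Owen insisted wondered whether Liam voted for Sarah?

1

"which tenant" is extracted from the subject of "wondered".
Boundaries crossed, outermost first: [Ø] — 1 in total.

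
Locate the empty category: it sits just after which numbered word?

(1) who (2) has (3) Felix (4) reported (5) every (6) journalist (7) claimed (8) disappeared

The displaced element is "who" (word 1).
It is linked across 2 clause boundaries (Ø → Ø).
It functions as the subject of "disappeared", so the gap sits immediately after word 7 ("claimed").
Base order: Felix has reported every journalist claimed that who disappeared.

7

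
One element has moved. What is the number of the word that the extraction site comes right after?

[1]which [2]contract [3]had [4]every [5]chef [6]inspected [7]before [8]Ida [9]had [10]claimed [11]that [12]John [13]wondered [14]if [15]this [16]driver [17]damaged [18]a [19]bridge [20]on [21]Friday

The displaced element is "which contract" (word 2).
It functions as the direct object of "inspected", so the gap sits immediately after word 6 ("inspected").
Base order: Every chef had inspected which contract before Ida had claimed that John wondered if this driver damaged a bridge on Friday.

6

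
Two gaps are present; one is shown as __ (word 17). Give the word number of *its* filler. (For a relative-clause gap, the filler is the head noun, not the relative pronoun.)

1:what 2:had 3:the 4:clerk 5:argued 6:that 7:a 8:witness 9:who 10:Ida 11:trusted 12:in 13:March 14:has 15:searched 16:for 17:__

The marked gap is the object of the preposition "for" of "searched".
Its filler is the fronted wh-phrase "what", at word 1.
(The other dependency links word 8 to a gap after word 11.)

1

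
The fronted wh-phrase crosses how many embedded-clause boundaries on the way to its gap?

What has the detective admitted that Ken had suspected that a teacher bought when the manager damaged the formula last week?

"what" is extracted from the object of "bought".
Boundaries crossed, outermost first: [that], [that] — 2 in total.

2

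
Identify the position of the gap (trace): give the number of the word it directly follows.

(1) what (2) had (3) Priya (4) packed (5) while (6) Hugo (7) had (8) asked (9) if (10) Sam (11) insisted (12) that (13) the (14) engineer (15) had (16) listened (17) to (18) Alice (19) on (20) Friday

4

The displaced element is "what" (word 1).
It functions as the direct object of "packed", so the gap sits immediately after word 4 ("packed").
Base order: Priya had packed what while Hugo had asked if Sam insisted that the engineer had listened to Alice on Friday.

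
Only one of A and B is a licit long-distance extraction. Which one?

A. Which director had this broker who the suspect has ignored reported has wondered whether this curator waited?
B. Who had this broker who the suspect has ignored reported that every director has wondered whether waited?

A

In B, the wh-phrase is extracted from inside a wh-island (introduced by "whether"), which blocks movement.
In A, the extraction path crosses only that-complement boundaries, which are transparent.
So A is grammatical.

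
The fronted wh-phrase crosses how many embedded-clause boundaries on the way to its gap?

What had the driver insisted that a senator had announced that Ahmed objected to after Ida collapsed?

"what" is extracted from the PP object of "objected".
Boundaries crossed, outermost first: [that], [that] — 2 in total.

2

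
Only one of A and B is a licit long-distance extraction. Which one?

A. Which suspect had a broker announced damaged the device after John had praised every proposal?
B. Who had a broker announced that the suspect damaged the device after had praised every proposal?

A

In B, the wh-phrase is extracted from inside an adjunct island (introduced by "after"), which blocks movement.
In A, the extraction path crosses only that-complement boundaries, which are transparent.
So A is grammatical.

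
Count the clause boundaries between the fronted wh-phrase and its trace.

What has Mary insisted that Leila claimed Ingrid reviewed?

"what" is extracted from the object of "reviewed".
Boundaries crossed, outermost first: [that], [Ø] — 2 in total.

2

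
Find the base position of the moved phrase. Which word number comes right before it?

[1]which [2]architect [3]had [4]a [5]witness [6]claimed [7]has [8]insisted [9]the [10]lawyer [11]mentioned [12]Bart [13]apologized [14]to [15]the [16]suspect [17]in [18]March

6

The displaced element is "which architect" (word 2).
It is linked across 1 clause boundary (Ø).
It functions as the subject of "insisted", so the gap sits immediately after word 6 ("claimed").
Base order: A witness had claimed that which architect has insisted the lawyer mentioned Bart apologized to the suspect in March.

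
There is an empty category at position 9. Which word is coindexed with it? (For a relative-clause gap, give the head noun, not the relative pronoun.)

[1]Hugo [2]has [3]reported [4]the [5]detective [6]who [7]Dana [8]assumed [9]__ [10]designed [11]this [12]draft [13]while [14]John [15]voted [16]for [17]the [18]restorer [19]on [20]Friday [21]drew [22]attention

The gap at 9 is the subject of "designed", inside a relative clause.
The relative pronoun is "who" (word 6); it is bound by the head noun immediately before it.
Its filler is the head noun "detective", at word 5.

5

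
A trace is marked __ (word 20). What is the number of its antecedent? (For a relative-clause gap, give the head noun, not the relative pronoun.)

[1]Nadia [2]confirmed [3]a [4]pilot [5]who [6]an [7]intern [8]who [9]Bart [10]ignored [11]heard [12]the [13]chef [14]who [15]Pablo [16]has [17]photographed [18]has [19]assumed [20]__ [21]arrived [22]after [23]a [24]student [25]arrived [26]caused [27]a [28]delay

The gap at 20 is the subject of "arrived", inside a relative clause.
The relative pronoun is "who" (word 5); it is bound by the head noun immediately before it.
Its filler is the head noun "pilot", at word 4.

4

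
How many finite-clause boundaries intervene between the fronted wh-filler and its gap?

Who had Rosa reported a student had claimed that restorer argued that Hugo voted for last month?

3

"who" is extracted from the PP object of "voted".
Boundaries crossed, outermost first: [Ø], [Ø], [that] — 3 in total.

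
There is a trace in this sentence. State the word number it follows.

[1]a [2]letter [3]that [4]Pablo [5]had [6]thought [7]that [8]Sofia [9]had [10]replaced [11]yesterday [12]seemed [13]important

The displaced element is "a letter" (word 2).
It is linked across 1 clause boundary (that).
It functions as the direct object of "replaced", so the gap sits immediately after word 10 ("replaced").
Base order: Pablo had thought that Sofia had replaced a letter yesterday.

10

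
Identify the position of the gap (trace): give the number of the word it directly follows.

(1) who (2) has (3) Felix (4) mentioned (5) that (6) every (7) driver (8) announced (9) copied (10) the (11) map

The displaced element is "who" (word 1).
It is linked across 2 clause boundaries (that → Ø).
It functions as the subject of "copied", so the gap sits immediately after word 8 ("announced").
Base order: Felix has mentioned that every driver announced who copied the map.

8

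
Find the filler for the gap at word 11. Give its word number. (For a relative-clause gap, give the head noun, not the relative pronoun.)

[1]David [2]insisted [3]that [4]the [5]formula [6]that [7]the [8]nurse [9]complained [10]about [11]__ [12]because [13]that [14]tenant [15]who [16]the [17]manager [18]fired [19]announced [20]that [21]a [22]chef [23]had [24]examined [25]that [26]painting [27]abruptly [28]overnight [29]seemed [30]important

The gap at 11 is the prepositional object of "complained", inside a relative clause.
The relative pronoun is "that" (word 6); it is bound by the head noun immediately before it.
Its filler is the head noun "formula", at word 5.

5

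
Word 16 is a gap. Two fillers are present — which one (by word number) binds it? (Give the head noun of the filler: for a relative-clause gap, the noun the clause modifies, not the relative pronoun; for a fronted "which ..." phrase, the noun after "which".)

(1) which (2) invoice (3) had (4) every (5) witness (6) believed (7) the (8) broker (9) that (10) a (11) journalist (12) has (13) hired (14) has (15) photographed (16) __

The marked gap is the direct object of "photographed".
Its filler is the fronted wh-phrase "which invoice", at word 2.
(The other dependency links word 8 to a gap after word 13.)

2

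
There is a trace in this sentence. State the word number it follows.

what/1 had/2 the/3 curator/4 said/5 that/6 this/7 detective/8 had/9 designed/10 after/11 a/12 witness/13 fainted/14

10

The displaced element is "what" (word 1).
It is linked across 1 clause boundary (that).
It functions as the direct object of "designed", so the gap sits immediately after word 10 ("designed").
Base order: The curator had said that this detective had designed what after a witness fainted.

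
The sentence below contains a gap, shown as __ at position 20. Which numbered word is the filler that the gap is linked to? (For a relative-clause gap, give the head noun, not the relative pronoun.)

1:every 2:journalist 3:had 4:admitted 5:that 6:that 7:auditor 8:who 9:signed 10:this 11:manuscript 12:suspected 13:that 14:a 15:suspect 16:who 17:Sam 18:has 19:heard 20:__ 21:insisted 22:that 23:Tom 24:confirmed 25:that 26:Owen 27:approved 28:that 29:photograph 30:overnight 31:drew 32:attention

15

The gap at 20 is the subject of "insisted", inside a relative clause.
The relative pronoun is "who" (word 16); it is bound by the head noun immediately before it.
Its filler is the head noun "suspect", at word 15.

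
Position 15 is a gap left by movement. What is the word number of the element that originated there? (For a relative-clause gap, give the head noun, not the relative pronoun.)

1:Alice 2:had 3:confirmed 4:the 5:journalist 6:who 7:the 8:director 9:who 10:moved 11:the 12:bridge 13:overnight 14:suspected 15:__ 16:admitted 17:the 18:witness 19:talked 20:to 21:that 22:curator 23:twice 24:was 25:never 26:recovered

The gap at 15 is the subject of "admitted", inside a relative clause.
The relative pronoun is "who" (word 6); it is bound by the head noun immediately before it.
Its filler is the head noun "journalist", at word 5.

5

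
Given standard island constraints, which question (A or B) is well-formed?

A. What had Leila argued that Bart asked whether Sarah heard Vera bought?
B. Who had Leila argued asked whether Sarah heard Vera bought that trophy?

In A, the wh-phrase is extracted from inside a wh-island (introduced by "whether"), which blocks movement.
In B, the extraction path crosses only that-complement boundaries, which are transparent.
So B is grammatical.

B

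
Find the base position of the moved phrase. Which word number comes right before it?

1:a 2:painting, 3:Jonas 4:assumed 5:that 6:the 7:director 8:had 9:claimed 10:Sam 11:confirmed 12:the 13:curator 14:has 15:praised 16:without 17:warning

The displaced element is "a painting" (word 2).
It is linked across 3 clause boundaries (that → Ø → Ø).
It functions as the direct object of "praised", so the gap sits immediately after word 15 ("praised").
Base order: Jonas assumed that the director had claimed Sam confirmed the curator has praised a painting without warning.

15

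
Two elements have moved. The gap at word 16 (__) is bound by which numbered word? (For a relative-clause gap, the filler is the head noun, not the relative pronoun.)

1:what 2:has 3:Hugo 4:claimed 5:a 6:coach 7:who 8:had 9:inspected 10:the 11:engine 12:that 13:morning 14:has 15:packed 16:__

1

The marked gap is the direct object of "packed".
Its filler is the fronted wh-phrase "what", at word 1.
(The other dependency links word 6 to a gap after word 7.)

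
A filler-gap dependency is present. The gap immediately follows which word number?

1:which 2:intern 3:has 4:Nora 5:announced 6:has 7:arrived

The displaced element is "which intern" (word 2).
It is linked across 1 clause boundary (Ø).
It functions as the subject of "arrived", so the gap sits immediately after word 5 ("announced").
Base order: Nora has announced that which intern has arrived.

5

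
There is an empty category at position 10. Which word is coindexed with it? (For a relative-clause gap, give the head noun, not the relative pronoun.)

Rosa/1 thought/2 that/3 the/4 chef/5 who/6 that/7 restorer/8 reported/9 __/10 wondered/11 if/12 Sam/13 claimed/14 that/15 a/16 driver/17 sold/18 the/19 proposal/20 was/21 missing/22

The gap at 10 is the subject of "wondered", inside a relative clause.
The relative pronoun is "who" (word 6); it is bound by the head noun immediately before it.
Its filler is the head noun "chef", at word 5.

5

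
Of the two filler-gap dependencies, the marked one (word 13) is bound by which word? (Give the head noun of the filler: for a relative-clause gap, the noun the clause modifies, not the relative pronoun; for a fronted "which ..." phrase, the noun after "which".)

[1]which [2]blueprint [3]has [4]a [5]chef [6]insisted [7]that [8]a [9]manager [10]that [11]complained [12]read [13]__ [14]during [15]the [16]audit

2

The marked gap is the direct object of "read".
Its filler is the fronted wh-phrase "which blueprint", at word 2.
(The other dependency links word 9 to a gap after word 10.)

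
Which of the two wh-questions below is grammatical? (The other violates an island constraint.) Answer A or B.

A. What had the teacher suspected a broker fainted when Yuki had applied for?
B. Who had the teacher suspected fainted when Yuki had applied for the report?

In A, the wh-phrase is extracted from inside an adjunct island (introduced by "when"), which blocks movement.
In B, the extraction path crosses only that-complement boundaries, which are transparent.
So B is grammatical.

B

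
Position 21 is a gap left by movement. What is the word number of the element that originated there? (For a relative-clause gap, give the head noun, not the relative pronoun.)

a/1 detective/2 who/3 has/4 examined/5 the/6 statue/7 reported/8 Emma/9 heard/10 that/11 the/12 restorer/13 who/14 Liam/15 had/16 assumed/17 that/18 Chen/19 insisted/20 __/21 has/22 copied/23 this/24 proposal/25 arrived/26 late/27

The gap at 21 is the subject of "copied", inside a relative clause.
The relative pronoun is "who" (word 14); it is bound by the head noun immediately before it.
Its filler is the head noun "restorer", at word 13.

13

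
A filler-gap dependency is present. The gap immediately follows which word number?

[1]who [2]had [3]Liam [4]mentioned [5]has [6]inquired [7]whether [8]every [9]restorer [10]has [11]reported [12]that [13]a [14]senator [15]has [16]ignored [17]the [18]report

The displaced element is "who" (word 1).
It is linked across 1 clause boundary (Ø).
It functions as the subject of "inquired", so the gap sits immediately after word 4 ("mentioned").
Base order: Liam had mentioned that who has inquired whether every restorer has reported that a senator has ignored the report.

4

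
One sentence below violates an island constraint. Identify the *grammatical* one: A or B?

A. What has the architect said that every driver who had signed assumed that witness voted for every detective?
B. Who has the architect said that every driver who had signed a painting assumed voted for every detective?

In A, the wh-phrase is extracted from inside a complex-NP island (relative clause) (introduced by "who"), which blocks movement.
In B, the extraction path crosses only that-complement boundaries, which are transparent.
So B is grammatical.

B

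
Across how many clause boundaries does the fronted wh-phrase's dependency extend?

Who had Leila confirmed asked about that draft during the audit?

1

"who" is extracted from the subject of "asked".
Boundaries crossed, outermost first: [Ø] — 1 in total.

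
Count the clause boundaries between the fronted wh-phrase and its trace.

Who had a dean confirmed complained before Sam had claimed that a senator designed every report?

"who" is extracted from the subject of "complained".
Boundaries crossed, outermost first: [Ø] — 1 in total.

1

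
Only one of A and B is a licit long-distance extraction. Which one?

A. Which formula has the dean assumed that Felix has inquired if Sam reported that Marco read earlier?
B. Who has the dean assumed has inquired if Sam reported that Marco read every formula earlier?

B

In A, the wh-phrase is extracted from inside a wh-island (introduced by "if"), which blocks movement.
In B, the extraction path crosses only that-complement boundaries, which are transparent.
So B is grammatical.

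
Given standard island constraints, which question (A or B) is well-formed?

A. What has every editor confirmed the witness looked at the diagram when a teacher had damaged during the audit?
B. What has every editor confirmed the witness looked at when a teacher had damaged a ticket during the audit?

In A, the wh-phrase is extracted from inside an adjunct island (introduced by "when"), which blocks movement.
In B, the extraction path crosses only that-complement boundaries, which are transparent.
So B is grammatical.

B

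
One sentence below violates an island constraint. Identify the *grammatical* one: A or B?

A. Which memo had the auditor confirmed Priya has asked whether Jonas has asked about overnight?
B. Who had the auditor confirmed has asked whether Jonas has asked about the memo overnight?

In A, the wh-phrase is extracted from inside a wh-island (introduced by "whether"), which blocks movement.
In B, the extraction path crosses only that-complement boundaries, which are transparent.
So B is grammatical.

B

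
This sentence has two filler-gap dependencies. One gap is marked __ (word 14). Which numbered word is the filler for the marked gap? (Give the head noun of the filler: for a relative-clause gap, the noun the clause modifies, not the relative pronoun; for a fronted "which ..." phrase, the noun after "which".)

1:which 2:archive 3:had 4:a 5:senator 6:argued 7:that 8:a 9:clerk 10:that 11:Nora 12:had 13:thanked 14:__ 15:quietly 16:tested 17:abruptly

9

The marked gap is inside the relative clause, the direct object of "thanked".
Its filler is the head noun "clerk" (via "that"), at word 9.
(The other dependency links word 2 to a gap after word 16.)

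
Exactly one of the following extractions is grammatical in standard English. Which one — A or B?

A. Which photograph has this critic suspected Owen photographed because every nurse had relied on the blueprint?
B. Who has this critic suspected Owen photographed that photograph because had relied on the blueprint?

In B, the wh-phrase is extracted from inside an adjunct island (introduced by "because"), which blocks movement.
In A, the extraction path crosses only that-complement boundaries, which are transparent.
So A is grammatical.

A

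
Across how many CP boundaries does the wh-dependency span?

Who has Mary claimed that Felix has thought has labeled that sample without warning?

"who" is extracted from the subject of "labeled".
Boundaries crossed, outermost first: [that], [Ø] — 2 in total.

2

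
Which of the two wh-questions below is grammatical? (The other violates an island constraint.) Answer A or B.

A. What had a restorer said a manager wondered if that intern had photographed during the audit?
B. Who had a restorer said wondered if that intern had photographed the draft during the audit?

In A, the wh-phrase is extracted from inside a wh-island (introduced by "if"), which blocks movement.
In B, the extraction path crosses only that-complement boundaries, which are transparent.
So B is grammatical.

B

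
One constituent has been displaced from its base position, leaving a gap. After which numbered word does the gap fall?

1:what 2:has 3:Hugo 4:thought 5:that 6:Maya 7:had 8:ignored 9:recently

8

The displaced element is "what" (word 1).
It is linked across 1 clause boundary (that).
It functions as the direct object of "ignored", so the gap sits immediately after word 8 ("ignored").
Base order: Hugo has thought that Maya had ignored what recently.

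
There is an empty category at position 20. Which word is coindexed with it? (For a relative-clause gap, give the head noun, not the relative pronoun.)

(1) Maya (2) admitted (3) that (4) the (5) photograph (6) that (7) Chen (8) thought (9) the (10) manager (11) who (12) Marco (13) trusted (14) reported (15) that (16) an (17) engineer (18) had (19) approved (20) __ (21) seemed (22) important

5

The gap at 20 is the object of "approved", inside a relative clause.
The relative pronoun is "that" (word 6); it is bound by the head noun immediately before it.
Its filler is the head noun "photograph", at word 5.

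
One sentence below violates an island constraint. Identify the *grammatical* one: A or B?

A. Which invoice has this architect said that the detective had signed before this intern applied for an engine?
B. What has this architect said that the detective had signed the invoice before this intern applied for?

A

In B, the wh-phrase is extracted from inside an adjunct island (introduced by "before"), which blocks movement.
In A, the extraction path crosses only that-complement boundaries, which are transparent.
So A is grammatical.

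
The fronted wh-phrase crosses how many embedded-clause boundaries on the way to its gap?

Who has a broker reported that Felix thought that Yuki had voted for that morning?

2

"who" is extracted from the PP object of "voted".
Boundaries crossed, outermost first: [that], [that] — 2 in total.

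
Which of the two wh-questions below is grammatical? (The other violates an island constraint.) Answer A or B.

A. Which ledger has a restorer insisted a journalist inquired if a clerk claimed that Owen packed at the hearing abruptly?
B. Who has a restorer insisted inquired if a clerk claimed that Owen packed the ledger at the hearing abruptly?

In A, the wh-phrase is extracted from inside a wh-island (introduced by "if"), which blocks movement.
In B, the extraction path crosses only that-complement boundaries, which are transparent.
So B is grammatical.

B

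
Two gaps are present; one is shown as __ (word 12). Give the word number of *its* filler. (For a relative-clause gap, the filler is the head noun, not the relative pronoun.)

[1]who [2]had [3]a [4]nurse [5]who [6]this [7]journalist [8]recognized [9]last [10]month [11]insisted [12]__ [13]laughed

The marked gap is the subject of "laughed".
Its filler is the fronted wh-phrase "who", at word 1.
(The other dependency links word 4 to a gap after word 8.)

1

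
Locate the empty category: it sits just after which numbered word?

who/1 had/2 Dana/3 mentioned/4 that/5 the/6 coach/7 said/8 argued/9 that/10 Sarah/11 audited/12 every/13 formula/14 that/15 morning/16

The displaced element is "who" (word 1).
It is linked across 2 clause boundaries (that → Ø).
It functions as the subject of "argued", so the gap sits immediately after word 8 ("said").
Base order: Dana had mentioned that the coach said that who argued that Sarah audited every formula that morning.

8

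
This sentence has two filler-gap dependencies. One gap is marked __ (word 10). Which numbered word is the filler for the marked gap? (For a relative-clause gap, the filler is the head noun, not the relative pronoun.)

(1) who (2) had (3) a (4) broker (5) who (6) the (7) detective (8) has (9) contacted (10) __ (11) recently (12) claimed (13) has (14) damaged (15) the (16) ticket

4

The marked gap is inside the relative clause, the direct object of "contacted".
Its filler is the head noun "broker" (via "who"), at word 4.
(The other dependency links word 1 to a gap after word 12.)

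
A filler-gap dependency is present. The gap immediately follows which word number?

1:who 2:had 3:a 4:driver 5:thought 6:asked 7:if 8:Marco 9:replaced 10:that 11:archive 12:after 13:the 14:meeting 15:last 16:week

The displaced element is "who" (word 1).
It is linked across 1 clause boundary (Ø).
It functions as the subject of "asked", so the gap sits immediately after word 5 ("thought").
Base order: A driver had thought that who asked if Marco replaced that archive after the meeting last week.

5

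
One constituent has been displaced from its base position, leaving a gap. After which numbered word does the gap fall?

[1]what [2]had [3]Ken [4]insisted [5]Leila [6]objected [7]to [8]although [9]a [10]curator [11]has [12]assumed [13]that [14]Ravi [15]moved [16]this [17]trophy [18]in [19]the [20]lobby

The displaced element is "what" (word 1).
It is linked across 1 clause boundary (Ø).
It functions as the object of the preposition "to" of "objected", so the gap sits immediately after word 7 ("to").
Base order: Ken had insisted Leila objected to what although a curator has assumed that Ravi moved this trophy in the lobby.

7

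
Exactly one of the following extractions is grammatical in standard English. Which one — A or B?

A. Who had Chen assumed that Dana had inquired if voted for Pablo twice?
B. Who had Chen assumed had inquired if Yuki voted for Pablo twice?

B

In A, the wh-phrase is extracted from inside a wh-island (introduced by "if"), which blocks movement.
In B, the extraction path crosses only that-complement boundaries, which are transparent.
So B is grammatical.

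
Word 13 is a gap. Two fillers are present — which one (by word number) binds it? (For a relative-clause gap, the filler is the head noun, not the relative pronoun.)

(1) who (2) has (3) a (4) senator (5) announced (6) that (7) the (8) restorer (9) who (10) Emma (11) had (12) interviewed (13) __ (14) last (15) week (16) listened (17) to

8

The marked gap is inside the relative clause, the direct object of "interviewed".
Its filler is the head noun "restorer" (via "who"), at word 8.
(The other dependency links word 1 to a gap after word 17.)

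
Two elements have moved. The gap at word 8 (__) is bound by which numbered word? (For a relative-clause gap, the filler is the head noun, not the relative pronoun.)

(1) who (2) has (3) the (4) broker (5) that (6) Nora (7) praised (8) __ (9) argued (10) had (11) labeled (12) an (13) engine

The marked gap is inside the relative clause, the direct object of "praised".
Its filler is the head noun "broker" (via "that"), at word 4.
(The other dependency links word 1 to a gap after word 9.)

4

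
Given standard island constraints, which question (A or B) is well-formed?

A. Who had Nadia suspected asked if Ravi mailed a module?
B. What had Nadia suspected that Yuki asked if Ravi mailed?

In B, the wh-phrase is extracted from inside a wh-island (introduced by "if"), which blocks movement.
In A, the extraction path crosses only that-complement boundaries, which are transparent.
So A is grammatical.

A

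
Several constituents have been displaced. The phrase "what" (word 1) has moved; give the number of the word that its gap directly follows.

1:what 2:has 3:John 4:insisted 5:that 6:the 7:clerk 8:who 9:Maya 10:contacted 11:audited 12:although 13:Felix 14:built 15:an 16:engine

The displaced element is "what" (word 1).
It is linked across 1 clause boundary (that).
It functions as the direct object of "audited", so the gap sits immediately after word 11 ("audited").
Base order: John has insisted that the clerk who Maya contacted audited what although Felix built an engine.

11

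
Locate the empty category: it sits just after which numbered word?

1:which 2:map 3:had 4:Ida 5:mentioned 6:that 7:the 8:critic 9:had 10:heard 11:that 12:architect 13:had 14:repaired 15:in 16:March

14

The displaced element is "which map" (word 2).
It is linked across 2 clause boundaries (that → Ø).
It functions as the direct object of "repaired", so the gap sits immediately after word 14 ("repaired").
Base order: Ida had mentioned that the critic had heard that architect had repaired which map in March.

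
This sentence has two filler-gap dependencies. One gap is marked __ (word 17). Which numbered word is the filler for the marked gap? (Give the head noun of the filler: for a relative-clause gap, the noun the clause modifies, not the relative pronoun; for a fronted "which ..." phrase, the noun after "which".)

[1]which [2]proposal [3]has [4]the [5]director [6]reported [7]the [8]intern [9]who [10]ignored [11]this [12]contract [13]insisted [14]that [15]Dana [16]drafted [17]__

The marked gap is the direct object of "drafted".
Its filler is the fronted wh-phrase "which proposal", at word 2.
(The other dependency links word 8 to a gap after word 9.)

2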